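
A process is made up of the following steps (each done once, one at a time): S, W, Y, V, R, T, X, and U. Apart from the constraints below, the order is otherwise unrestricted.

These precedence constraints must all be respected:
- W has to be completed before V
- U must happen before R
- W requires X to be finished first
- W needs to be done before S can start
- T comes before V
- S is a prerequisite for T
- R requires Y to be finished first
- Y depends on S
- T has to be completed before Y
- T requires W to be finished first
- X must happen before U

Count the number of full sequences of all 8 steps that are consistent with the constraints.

17

X is the only step with nothing required before it, so every ordering starts there.
Enumerating by repeatedly choosing an available step (one whose prerequisites are all placed) gives 17 distinct complete orderings.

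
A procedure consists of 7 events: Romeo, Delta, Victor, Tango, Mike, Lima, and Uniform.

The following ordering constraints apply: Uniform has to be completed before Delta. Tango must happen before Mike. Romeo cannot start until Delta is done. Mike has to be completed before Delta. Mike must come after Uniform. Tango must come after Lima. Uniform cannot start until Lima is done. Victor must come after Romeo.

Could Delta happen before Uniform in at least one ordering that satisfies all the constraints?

No

The constraints give a chain Uniform → Delta, which forces Uniform before Delta.
Hence Delta can never be scheduled before Uniform.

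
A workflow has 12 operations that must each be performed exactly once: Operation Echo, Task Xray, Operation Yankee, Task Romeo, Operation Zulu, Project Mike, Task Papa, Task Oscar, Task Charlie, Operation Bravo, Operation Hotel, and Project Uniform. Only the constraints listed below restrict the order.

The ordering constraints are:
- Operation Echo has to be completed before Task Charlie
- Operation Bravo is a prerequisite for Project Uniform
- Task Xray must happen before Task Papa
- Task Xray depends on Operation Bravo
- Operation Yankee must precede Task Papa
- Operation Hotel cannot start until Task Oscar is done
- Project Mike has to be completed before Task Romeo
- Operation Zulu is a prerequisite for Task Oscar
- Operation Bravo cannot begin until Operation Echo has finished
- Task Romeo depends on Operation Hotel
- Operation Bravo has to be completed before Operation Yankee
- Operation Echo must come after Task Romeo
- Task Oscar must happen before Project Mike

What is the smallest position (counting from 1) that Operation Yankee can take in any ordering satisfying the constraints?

The operations that are forced before Operation Yankee, directly or transitively, are Operation Echo, Task Romeo, Operation Zulu, Project Mike, Task Oscar, Operation Bravo, Operation Hotel. That's 7 operations.
So at minimum 7 operations come before Operation Yankee, putting Operation Yankee no earlier than position 8. That position is achievable by scheduling exactly those predecessors first.

8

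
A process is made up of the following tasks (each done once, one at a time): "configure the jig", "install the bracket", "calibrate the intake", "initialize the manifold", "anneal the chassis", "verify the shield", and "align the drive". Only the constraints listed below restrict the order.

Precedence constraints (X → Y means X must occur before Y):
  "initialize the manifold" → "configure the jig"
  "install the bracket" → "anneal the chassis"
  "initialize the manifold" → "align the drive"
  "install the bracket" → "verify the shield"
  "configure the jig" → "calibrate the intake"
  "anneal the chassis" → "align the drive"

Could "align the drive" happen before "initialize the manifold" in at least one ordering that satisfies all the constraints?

There is a dependency chain "initialize the manifold" → "align the drive", so "align the drive" always comes after "initialize the manifold".
Hence "align the drive" can never be scheduled before "initialize the manifold".

No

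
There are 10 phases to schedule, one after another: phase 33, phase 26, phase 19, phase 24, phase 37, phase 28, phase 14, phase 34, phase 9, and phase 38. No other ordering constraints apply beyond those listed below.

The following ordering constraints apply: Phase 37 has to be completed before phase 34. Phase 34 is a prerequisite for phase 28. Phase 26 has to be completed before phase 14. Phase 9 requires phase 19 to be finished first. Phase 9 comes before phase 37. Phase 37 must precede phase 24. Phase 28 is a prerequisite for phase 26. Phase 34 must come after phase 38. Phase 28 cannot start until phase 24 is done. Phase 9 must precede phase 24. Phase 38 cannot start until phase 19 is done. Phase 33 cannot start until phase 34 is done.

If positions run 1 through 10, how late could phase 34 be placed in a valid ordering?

Following every chain forward from phase 34, the phases that must come later are phase 33, phase 26, phase 28, phase 14 — 4 of them.
So at least 4 phases follow phase 34, putting phase 34 no later than position 6. That position is achievable by scheduling everything else first.

6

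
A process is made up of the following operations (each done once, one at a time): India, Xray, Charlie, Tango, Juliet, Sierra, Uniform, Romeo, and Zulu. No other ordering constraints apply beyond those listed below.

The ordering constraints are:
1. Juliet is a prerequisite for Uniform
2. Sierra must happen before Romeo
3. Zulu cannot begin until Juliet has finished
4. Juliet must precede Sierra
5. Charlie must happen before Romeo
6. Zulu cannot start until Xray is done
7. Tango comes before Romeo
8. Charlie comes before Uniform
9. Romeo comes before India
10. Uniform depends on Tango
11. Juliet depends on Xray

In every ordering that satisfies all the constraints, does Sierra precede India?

Following the dependencies: Sierra → Romeo → India.
Hence Sierra necessarily comes before India.

Yes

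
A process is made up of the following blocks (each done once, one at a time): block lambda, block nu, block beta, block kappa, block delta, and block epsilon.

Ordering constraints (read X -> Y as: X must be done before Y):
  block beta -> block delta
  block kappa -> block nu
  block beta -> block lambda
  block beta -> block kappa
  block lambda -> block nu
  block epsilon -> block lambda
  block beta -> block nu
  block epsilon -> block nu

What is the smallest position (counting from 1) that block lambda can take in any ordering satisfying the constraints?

3

Every block that must precede block lambda has to come before it. Tracing all chains that end at block lambda, those blocks are: block beta, block epsilon — 2 in total.
With 2 mandatory predecessors, the earliest block lambda can sit is position 2+1 = 3, and placing just those 2 first achieves it.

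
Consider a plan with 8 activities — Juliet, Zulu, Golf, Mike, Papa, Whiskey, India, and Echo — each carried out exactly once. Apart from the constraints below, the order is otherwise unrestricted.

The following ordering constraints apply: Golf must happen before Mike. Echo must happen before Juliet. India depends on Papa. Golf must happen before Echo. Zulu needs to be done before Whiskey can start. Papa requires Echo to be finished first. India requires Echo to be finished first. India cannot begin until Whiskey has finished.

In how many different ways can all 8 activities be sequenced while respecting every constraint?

263

2 activities have no prerequisites (Zulu, Golf), so any of them could come first.
Counting all ways to extend the partial order to a total order gives 263.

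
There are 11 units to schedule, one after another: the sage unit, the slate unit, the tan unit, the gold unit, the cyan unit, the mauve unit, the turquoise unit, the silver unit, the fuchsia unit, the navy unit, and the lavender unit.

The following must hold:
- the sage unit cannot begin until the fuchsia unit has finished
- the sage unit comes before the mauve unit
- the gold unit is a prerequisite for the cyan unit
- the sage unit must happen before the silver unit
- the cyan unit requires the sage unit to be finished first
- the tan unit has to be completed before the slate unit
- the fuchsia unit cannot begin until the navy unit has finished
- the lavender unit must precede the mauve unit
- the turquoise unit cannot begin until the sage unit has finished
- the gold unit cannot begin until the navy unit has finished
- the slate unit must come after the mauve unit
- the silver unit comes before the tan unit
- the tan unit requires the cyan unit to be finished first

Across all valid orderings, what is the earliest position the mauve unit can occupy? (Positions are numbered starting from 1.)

5

Every unit that must precede the mauve unit has to come before it. Tracing all chains that end at the mauve unit, those units are: the sage unit, the fuchsia unit, the navy unit, the lavender unit — 4 in total.
So at minimum 4 units come before the mauve unit, putting the mauve unit no earlier than position 5. That position is achievable by scheduling exactly those predecessors first.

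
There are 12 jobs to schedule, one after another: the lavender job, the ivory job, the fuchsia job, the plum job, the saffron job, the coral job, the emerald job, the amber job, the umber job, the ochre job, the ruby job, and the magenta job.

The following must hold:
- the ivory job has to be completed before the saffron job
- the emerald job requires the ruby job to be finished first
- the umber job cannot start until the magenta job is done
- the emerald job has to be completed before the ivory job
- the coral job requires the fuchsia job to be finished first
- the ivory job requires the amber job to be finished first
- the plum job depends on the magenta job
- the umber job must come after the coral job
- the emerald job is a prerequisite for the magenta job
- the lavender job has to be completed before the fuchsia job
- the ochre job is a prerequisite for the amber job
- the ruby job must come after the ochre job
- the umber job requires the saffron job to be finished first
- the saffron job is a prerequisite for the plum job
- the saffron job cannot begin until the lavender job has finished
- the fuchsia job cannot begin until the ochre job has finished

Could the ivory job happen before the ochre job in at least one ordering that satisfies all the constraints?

No

The constraints give a chain the ochre job → the amber job → the ivory job, which forces the ochre job before the ivory job.
So no valid ordering can have the ivory job before the ochre job.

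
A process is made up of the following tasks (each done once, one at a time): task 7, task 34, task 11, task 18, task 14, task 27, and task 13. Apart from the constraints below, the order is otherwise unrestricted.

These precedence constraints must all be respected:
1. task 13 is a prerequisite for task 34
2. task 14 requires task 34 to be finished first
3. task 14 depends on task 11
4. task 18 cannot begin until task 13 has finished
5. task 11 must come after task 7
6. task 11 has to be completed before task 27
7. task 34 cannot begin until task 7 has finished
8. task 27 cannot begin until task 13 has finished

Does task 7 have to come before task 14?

Chaining the stated constraints: task 7 → task 34 → task 14.
Hence task 7 necessarily comes before task 14.

Yes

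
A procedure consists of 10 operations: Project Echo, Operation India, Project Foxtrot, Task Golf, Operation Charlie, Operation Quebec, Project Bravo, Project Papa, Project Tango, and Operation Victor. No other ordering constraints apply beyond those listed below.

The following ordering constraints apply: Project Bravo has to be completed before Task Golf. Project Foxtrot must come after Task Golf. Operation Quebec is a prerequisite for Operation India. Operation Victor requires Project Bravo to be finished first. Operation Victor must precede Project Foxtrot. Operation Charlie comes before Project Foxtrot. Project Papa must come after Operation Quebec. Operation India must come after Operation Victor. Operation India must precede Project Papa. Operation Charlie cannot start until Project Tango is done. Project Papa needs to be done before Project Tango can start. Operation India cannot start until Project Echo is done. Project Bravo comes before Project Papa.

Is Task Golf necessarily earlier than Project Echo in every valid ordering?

Task Golf and Project Echo are not related by any chain of constraints.
So Task Golf can come before Project Echo or after — it is not forced.

No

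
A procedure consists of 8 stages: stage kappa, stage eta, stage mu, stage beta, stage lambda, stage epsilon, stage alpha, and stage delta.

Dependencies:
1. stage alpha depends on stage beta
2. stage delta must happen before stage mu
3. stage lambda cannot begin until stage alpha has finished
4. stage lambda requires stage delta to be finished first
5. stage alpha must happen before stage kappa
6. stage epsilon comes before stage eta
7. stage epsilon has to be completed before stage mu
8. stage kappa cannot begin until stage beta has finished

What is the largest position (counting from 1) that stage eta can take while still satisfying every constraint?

Stage eta has no required successors, so nothing stops it from going last (position 8).

8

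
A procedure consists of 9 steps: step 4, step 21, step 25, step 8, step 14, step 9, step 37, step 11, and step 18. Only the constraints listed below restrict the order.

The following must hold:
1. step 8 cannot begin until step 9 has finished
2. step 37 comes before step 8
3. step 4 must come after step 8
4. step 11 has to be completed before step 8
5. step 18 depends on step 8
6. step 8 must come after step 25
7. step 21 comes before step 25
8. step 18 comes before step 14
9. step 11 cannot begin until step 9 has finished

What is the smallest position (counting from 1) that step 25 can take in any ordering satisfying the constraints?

The only step forced before step 25 (directly or transitively) is step 21.
With 1 mandatory predecessor, the earliest step 25 can sit is position 1+1 = 2, and placing just that one first achieves it.

2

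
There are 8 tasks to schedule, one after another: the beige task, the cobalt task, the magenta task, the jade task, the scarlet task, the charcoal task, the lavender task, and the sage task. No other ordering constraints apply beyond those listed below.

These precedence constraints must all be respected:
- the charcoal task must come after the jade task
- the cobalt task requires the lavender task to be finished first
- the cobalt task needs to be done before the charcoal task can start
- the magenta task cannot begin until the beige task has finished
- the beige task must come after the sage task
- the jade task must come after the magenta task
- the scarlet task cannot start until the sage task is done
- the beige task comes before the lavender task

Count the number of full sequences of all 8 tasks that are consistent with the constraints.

Only the sage task has no prerequisites, so it must go first.
Enumerating by repeatedly choosing an available task (one whose prerequisites are all placed) gives 42 distinct complete orderings.

42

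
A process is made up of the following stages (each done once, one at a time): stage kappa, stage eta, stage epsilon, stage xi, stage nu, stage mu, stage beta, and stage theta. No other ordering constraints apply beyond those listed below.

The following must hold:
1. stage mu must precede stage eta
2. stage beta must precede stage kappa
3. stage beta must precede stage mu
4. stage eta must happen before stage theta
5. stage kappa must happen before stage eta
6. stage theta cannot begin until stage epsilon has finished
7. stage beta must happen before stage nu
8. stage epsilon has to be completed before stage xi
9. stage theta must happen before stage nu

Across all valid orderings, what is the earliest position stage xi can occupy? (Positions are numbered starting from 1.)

2

The only stage forced before stage xi (directly or transitively) is stage epsilon.
With 1 mandatory predecessor, the earliest stage xi can sit is position 1+1 = 2, and placing just that one first achieves it.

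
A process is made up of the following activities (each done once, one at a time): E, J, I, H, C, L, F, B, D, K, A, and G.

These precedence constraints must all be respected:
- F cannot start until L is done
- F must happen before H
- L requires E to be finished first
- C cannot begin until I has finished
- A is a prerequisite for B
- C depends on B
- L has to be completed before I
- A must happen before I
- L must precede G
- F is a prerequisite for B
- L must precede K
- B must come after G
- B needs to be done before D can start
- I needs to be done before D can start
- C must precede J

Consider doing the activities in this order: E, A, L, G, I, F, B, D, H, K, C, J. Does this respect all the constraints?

Yes

Every stated constraint is respected: L sits at position 3, ahead of K at position 10, and each of the other listed pairs likewise has the predecessor earlier in the sequence.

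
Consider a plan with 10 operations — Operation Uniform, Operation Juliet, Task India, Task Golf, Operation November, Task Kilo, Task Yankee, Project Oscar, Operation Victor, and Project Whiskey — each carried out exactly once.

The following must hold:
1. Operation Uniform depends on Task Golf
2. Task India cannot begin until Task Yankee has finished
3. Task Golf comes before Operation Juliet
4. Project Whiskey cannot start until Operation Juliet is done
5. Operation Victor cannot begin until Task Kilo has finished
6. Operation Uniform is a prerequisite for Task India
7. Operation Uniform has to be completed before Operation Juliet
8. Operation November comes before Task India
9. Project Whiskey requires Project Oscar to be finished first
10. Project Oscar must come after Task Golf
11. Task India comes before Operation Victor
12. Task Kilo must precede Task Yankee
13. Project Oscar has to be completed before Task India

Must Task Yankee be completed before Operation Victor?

Tracing the constraints gives a chain: Task Yankee → Task India → Operation Victor.
So Task Yankee must precede Operation Victor in any valid ordering.

Yes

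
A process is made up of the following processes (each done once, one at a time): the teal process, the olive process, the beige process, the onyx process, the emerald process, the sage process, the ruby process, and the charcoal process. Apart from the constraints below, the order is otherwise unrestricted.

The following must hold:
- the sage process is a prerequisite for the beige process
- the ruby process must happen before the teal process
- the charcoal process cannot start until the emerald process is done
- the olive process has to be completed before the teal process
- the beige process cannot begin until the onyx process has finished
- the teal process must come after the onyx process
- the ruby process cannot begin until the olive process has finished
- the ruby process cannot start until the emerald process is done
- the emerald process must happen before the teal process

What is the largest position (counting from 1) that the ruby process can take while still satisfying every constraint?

7

The only process forced after the ruby process (directly or by a chain) is the teal process.
So at least 1 process follows the ruby process, putting the ruby process no later than position 7. That position is achievable by scheduling everything else first.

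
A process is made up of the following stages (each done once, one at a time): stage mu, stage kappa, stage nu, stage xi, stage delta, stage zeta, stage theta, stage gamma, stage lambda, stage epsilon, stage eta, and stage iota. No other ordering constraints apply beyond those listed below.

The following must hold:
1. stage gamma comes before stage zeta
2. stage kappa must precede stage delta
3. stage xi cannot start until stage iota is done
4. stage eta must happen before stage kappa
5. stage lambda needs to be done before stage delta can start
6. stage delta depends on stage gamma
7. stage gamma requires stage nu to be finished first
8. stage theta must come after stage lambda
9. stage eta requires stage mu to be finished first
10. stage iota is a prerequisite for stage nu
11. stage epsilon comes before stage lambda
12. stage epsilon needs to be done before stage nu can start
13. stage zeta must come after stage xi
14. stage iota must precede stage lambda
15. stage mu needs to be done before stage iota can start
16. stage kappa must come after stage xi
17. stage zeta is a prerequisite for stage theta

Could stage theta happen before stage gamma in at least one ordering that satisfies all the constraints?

No

There is a dependency chain stage gamma → stage zeta → stage theta, so stage theta always comes after stage gamma.
Hence stage theta can never be scheduled before stage gamma.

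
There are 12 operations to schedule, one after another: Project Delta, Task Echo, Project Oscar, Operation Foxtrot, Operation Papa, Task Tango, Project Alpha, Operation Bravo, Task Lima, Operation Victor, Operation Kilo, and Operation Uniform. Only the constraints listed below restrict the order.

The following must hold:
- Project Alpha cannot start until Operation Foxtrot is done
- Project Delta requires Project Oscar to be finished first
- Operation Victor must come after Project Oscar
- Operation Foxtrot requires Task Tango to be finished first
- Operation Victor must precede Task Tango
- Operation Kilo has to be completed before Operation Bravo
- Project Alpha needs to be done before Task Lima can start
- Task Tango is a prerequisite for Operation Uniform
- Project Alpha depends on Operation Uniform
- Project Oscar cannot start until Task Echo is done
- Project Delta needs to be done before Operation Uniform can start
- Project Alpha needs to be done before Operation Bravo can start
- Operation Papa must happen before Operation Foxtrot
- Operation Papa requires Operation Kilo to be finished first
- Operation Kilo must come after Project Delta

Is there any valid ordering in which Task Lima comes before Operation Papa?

No

There is a dependency chain Operation Papa → Operation Foxtrot → Project Alpha → Task Lima, so Task Lima always comes after Operation Papa.
Hence Task Lima can never be scheduled before Operation Papa.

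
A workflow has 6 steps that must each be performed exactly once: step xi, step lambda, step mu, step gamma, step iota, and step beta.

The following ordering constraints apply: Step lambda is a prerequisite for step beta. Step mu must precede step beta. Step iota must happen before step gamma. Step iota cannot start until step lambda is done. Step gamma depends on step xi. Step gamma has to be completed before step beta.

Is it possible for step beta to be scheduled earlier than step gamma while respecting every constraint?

No

Following step gamma → step beta, step gamma must precede step beta in every valid ordering.
So no valid ordering can have step beta before step gamma.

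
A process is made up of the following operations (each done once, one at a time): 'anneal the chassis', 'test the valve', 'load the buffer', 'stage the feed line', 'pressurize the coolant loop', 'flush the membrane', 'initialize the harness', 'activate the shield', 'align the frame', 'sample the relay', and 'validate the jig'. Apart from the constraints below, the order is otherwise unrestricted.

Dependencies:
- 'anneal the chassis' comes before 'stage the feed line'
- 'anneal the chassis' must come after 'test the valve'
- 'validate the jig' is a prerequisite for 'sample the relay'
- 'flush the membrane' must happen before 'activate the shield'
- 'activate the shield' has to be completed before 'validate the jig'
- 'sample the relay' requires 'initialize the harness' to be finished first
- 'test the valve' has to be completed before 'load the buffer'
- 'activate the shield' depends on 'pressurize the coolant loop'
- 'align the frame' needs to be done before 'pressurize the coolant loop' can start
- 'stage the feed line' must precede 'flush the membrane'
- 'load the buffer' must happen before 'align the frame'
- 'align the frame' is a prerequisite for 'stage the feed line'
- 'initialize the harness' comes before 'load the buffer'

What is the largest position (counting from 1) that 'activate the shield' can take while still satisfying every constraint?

9

Following every chain forward from 'activate the shield', the operations that must come later are 'sample the relay', 'validate the jig' — 2 of them.
With 2 mandatory successors out of 11 operations total, the latest slot for 'activate the shield' is 11−2 = 9, and it's reachable by doing all non-successors before 'activate the shield'.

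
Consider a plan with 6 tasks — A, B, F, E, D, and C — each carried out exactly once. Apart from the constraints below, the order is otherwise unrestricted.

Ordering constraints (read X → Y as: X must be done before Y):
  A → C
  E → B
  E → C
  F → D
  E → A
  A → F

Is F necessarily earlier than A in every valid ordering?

There is a chain A → F, which puts A before F.
So F does not have to come before A — it cannot.

No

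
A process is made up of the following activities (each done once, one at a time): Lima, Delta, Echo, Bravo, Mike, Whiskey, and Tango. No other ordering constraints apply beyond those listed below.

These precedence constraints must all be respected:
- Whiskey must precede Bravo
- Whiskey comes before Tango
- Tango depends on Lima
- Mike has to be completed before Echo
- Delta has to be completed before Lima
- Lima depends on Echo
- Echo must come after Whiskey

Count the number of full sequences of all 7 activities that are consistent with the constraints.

The activities with no prerequisites are Delta, Mike, Whiskey; any of them can be placed first.
Systematically extending each partial ordering one activity at a time and counting, there are 41 complete orderings.

41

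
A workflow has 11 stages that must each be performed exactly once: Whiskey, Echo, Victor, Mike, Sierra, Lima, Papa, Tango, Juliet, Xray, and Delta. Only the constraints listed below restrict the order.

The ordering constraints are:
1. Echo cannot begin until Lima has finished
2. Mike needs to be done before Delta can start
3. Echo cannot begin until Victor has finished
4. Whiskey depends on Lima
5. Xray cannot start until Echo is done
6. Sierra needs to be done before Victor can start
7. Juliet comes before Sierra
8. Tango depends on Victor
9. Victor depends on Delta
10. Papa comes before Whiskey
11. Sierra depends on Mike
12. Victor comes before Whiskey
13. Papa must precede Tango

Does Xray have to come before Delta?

In fact the dependencies run the other way: Delta → Victor → Echo → Xray.
So Xray never precedes Delta.

No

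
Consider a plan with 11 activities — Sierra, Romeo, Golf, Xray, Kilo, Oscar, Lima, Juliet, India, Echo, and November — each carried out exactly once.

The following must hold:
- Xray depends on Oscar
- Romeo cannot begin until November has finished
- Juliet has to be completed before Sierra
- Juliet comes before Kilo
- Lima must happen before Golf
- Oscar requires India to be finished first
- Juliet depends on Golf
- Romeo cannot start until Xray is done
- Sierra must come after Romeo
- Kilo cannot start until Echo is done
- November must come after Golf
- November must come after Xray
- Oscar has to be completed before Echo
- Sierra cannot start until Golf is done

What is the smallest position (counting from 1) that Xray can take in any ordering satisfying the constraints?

Every activity that must precede Xray has to come before it. Tracing all chains that end at Xray, those activities are: Oscar, India — 2 in total.
With 2 mandatory predecessors, the earliest Xray can sit is position 2+1 = 3, and placing just those 2 first achieves it.

3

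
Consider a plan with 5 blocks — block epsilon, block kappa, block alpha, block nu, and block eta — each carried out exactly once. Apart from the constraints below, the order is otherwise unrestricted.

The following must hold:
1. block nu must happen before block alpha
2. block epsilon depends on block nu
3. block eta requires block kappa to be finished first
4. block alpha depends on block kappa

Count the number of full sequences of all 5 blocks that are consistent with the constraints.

16

2 blocks have no prerequisites (block kappa, block nu), so any of them could come first.
Enumerating by repeatedly choosing an available block (one whose prerequisites are all placed) gives 16 distinct complete orderings.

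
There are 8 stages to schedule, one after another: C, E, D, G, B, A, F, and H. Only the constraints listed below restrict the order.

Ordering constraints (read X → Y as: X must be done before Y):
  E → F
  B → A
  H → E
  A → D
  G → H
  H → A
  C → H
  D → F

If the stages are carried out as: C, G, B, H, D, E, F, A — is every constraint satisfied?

In the proposed order, D appears before A.
But one of the constraints requires A before D, so this ordering violates it.

No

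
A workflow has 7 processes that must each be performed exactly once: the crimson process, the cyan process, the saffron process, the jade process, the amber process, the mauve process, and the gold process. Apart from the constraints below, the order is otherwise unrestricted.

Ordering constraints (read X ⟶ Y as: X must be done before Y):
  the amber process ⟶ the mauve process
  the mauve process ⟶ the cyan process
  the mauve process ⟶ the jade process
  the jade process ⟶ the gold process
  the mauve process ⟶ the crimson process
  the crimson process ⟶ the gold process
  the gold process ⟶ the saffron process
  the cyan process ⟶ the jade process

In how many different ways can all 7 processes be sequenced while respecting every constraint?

3

The amber process is the only process with nothing required before it, so every ordering starts there.
Enumerating by repeatedly choosing an available process (one whose prerequisites are all placed) gives 3 distinct complete orderings.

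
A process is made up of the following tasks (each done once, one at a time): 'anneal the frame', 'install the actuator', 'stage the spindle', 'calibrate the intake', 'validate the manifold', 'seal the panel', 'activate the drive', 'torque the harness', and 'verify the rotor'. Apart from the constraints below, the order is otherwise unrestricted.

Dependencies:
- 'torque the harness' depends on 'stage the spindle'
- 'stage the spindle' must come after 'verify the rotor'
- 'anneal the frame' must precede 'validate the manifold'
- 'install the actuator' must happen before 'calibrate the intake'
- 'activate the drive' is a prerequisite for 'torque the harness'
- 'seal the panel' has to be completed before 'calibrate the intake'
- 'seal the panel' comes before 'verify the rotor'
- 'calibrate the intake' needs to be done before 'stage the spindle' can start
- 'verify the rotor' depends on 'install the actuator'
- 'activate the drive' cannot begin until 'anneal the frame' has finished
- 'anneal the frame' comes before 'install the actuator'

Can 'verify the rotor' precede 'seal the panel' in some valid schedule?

There is a dependency chain 'seal the panel' → 'verify the rotor', so 'verify the rotor' always comes after 'seal the panel'.
Hence 'verify the rotor' can never be scheduled before 'seal the panel'.

No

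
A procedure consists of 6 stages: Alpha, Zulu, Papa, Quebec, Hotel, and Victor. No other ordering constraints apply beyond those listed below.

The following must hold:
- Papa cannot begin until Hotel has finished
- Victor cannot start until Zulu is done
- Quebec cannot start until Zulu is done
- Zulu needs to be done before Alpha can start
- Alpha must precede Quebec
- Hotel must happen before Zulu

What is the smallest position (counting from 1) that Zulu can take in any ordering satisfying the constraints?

The only stage forced before Zulu (directly or transitively) is Hotel.
With 1 mandatory predecessor, the earliest Zulu can sit is position 1+1 = 2, and placing just that one first achieves it.

2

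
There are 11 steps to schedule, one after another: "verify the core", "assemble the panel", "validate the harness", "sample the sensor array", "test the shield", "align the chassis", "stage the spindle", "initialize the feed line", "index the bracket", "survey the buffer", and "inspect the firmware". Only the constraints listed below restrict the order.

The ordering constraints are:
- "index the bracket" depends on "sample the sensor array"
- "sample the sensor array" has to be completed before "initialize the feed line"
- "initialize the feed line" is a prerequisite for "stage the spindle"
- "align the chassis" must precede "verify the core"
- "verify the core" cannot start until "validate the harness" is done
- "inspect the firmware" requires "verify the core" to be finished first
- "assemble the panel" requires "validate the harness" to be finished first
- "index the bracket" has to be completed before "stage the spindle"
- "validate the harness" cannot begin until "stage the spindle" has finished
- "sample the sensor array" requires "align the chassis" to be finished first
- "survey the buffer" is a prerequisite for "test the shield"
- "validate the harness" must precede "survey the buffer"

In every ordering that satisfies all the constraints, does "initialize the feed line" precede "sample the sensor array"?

No

The constraints actually force "sample the sensor array" before "initialize the feed line" (via "sample the sensor array" → "initialize the feed line"), not the other way around.
So "initialize the feed line" does not have to come before "sample the sensor array" — it cannot.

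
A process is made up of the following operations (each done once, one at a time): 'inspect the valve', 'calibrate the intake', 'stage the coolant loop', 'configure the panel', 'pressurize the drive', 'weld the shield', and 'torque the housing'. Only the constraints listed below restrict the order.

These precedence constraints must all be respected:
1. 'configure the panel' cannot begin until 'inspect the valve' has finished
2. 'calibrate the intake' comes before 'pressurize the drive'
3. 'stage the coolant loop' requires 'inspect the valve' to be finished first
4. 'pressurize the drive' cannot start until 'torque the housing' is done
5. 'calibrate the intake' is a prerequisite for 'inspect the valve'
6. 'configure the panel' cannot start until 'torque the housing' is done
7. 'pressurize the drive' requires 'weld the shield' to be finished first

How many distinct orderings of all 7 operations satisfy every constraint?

113

The operations with no prerequisites are 'calibrate the intake', 'weld the shield', 'torque the housing'; any of them can be placed first.
Systematically extending each partial ordering one operation at a time and counting, there are 113 complete orderings.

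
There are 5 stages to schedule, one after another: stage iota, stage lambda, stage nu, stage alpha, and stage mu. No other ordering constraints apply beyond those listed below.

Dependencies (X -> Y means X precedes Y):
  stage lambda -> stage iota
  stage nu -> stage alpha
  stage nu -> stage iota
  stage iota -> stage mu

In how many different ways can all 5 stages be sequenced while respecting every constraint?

7

2 stages have no prerequisites (stage lambda, stage nu), so any of them could come first.
Enumerating by repeatedly choosing an available stage (one whose prerequisites are all placed) gives 7 distinct complete orderings.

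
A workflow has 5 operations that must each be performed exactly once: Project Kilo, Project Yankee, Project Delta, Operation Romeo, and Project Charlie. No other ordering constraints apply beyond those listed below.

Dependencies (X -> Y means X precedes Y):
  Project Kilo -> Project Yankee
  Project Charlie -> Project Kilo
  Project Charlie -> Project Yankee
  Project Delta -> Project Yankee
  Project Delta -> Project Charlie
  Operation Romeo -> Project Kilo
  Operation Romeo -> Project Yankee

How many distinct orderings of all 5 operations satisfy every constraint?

The operations with no prerequisites are Project Delta, Operation Romeo; any of them can be placed first.
Counting all ways to extend the partial order to a total order gives 3.

3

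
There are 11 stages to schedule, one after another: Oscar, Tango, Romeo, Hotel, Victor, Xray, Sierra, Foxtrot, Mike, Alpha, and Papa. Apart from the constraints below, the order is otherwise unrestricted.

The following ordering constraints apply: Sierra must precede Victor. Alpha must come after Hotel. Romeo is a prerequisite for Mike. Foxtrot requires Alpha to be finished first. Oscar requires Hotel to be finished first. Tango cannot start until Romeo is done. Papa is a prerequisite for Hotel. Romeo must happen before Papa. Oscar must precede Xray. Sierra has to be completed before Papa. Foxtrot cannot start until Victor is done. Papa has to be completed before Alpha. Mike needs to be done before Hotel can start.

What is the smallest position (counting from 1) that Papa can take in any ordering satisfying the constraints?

Working backwards through the constraints from Papa, its full set of required predecessors is Romeo, Sierra — 2 of them.
With 2 mandatory predecessors, the earliest Papa can sit is position 2+1 = 3, and placing just those 2 first achieves it.

3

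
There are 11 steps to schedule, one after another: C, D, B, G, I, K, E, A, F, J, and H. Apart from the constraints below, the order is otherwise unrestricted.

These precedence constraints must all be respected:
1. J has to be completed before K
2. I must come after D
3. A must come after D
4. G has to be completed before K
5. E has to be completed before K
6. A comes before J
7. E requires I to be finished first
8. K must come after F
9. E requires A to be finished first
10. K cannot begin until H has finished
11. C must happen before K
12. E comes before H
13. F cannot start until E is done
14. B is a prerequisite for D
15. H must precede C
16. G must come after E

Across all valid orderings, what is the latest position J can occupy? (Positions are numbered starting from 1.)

Following the constraints forward from J, its only required successor is K.
So at least 1 step follows J, putting J no later than position 10. That position is achievable by scheduling everything else first.

10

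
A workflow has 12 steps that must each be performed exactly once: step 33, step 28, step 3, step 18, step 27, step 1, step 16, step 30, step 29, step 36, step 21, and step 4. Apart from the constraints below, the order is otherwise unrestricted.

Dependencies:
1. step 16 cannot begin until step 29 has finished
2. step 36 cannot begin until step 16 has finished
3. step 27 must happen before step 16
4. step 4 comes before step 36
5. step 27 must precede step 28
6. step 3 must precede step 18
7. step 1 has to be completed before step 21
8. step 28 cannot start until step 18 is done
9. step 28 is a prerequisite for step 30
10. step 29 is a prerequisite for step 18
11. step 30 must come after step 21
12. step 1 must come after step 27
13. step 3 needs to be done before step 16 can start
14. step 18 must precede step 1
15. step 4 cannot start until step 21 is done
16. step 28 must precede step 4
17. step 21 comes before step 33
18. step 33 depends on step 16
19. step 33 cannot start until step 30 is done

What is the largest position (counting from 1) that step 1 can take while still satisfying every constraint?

7

Every step that must follow step 1 has to come after it. Tracing all chains starting from step 1, those steps are: step 33, step 30, step 36, step 21, step 4 — 5 in total.
So at least 5 steps follow step 1, putting step 1 no later than position 7. That position is achievable by scheduling everything else first.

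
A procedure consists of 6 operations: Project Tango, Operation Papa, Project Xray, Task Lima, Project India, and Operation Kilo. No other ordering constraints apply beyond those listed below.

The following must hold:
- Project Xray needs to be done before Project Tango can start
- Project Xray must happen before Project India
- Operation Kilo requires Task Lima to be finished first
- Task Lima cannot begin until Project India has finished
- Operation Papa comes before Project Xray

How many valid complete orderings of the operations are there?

Only Operation Papa has no prerequisites, so it must go first.
Systematically extending each partial ordering one operation at a time and counting, there are 4 complete orderings.

4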